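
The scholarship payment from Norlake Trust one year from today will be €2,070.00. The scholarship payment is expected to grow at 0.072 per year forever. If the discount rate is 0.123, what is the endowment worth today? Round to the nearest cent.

Growing perpetuity: P = D₁ / (r − g) = €2,070.0000 / (0.123 − 0.072) = €40,588.24

€40588.24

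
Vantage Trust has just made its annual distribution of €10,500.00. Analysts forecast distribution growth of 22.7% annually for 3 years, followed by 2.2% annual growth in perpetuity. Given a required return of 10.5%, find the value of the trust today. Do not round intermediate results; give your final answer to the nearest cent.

€215996.30

D_1 = 12883.50000
D_2 = 15808.05450
D_3 = 19396.48287
Terminal value at year 3: TV = D_3×(1+g_2)/(r−g_2) = 19823.20549/0.083 = 238833.80114
P_0 = D_1/(1+r)^1 + D_2/(1+r)^2 + D_3/(1+r)^3 + TV/(1+r)^3
    = 11659.27602 + 12946.54450 + 14375.93675 + 177014.54643 = 215996.30369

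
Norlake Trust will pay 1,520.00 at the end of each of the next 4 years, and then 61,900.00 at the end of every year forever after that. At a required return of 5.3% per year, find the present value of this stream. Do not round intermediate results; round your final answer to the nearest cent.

955303.69

PV of 4-year annuity: 1,520.00 × [1 − (1+0.053)^−4] / 0.053 = 5352.49535
Perpetuity value at year 4: 61,900.00 / 0.053 = 1167924.52830
PV of perpetuity: 1167924.52830 / (1+0.053)^4 = 949951.19778
Total PV = 5352.49535 + 949951.19778 = 955303.69313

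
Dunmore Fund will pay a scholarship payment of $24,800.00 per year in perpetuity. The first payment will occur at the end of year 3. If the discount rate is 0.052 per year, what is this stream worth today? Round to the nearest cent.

$430940.05

Value at end of year 2: C / r = $24,800.00 / 0.052 = $476,923.0769
Discount to today: PV = $476,923.0769 / (1 + 0.052)^2 = $476,923.0769 / 1.106704 = $430,940.05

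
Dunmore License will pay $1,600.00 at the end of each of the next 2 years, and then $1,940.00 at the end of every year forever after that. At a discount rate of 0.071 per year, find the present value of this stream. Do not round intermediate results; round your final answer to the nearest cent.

$26710.07

PV of 2-year annuity: $1,600.00 × [1 − (1+0.071)^−2] / 0.071 = 2888.82438
Perpetuity value at year 2: $1,940.00 / 0.071 = 27323.94366
PV of perpetuity: 27323.94366 / (1+0.071)^2 = 23821.24411
Total PV = 2888.82438 + 23821.24411 = 26710.06848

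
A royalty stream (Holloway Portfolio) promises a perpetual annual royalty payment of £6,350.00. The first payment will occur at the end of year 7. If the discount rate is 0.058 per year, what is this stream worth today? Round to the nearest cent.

£78060.57

Value at end of year 6: C / r = £6,350.00 / 0.058 = £109,482.7586
Discount to today: PV = £109,482.7586 / (1 + 0.058)^6 = £109,482.7586 / 1.402536 = £78,060.57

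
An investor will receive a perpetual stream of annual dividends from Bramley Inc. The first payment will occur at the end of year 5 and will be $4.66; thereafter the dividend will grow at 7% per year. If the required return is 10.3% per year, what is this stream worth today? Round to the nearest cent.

$95.40

Value at end of year 4: C₁ / (r − g) = $4.66 / (0.103 − 0.07) = $141.2121
Discount to today: PV = $141.2121 / (1 + 0.103)^4 = $141.2121 / 1.480137 = $95.40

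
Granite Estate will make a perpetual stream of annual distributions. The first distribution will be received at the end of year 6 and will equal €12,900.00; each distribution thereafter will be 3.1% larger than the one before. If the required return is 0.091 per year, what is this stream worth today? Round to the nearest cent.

Value at end of year 5: C₁ / (r − g) = €12,900.00 / (0.091 − 0.031) = €215,000.0000
Discount to today: PV = €215,000.0000 / (1 + 0.091)^5 = €215,000.0000 / 1.545695 = €139,096.02

€139096.02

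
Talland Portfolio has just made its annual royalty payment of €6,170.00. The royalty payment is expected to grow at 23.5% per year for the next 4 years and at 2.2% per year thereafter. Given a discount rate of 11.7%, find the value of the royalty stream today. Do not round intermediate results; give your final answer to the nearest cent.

D_1 = 7619.95000
D_2 = 9410.63825
D_3 = 11622.13824
D_4 = 14353.34072
Terminal value at year 4: TV = D_4×(1+g_2)/(r−g_2) = 14669.11422/0.095 = 154411.72864
P_0 = D_1/(1+r)^1 + D_2/(1+r)^2 + D_3/(1+r)^3 + D_4/(1+r)^4 + TV/(1+r)^4
    = 6821.79946 + 7542.45509 + 8339.24086 + 9220.19916 + 99189.93198 = 131113.62655

€131113.63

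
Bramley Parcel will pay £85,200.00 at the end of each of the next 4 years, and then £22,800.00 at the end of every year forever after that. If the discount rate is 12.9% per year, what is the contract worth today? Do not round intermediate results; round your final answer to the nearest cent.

£362737.51

PV of 4-year annuity: £85,200.00 × [1 − (1+0.129)^−4] / 0.129 = 253952.41751
Perpetuity value at year 4: £22,800.00 / 0.129 = 176744.18605
PV of perpetuity: 176744.18605 / (1+0.129)^4 = 108785.08840
Total PV = 253952.41751 + 108785.08840 = 362737.50591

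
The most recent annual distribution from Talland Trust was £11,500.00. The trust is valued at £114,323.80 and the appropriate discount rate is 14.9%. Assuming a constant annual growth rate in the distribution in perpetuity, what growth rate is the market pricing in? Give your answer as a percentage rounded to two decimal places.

P = D₀(1+g)/(r−g) ⇒ P(r−g) = D₀(1+g) ⇒ g(P+D₀) = P·r − D₀
g = (P·r − D₀)/(P + D₀) = (£114,323.80×0.149 − £11,500.00) / (£114,323.80 + £11,500.00) = 0.043984

4.40%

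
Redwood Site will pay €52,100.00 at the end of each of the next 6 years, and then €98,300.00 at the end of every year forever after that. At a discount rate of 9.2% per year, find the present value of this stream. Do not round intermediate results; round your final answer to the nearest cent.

PV of 6-year annuity: €52,100.00 × [1 − (1+0.092)^−6] / 0.092 = 232329.26537
Perpetuity value at year 6: €98,300.00 / 0.092 = 1068478.26087
PV of perpetuity: 1068478.26087 / (1+0.092)^6 = 630129.57015
Total PV = 232329.26537 + 630129.57015 = 862458.83553

€862458.84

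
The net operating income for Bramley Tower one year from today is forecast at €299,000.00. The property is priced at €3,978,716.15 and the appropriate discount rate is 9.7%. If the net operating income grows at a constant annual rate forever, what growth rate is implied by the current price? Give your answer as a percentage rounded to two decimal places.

P = D₁/(r−g) ⇒ g = r − D₁/P = 0.097 − €299,000.00/€3,978,716.15 = 0.021850

2.19%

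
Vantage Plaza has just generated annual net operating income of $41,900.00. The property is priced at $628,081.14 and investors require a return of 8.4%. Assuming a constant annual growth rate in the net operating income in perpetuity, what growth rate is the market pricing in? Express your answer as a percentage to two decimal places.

P = D₀(1+g)/(r−g) ⇒ P(r−g) = D₀(1+g) ⇒ g(P+D₀) = P·r − D₀
g = (P·r − D₀)/(P + D₀) = ($628,081.14×0.084 − $41,900.00) / ($628,081.14 + $41,900.00) = 0.016208

1.62%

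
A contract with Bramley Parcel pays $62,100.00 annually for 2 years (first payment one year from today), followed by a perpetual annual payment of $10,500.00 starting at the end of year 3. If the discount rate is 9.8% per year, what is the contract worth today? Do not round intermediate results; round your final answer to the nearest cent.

$196937.52

PV of 2-year annuity: $62,100.00 × [1 − (1+0.098)^−2] / 0.098 = 108066.82791
Perpetuity value at year 2: $10,500.00 / 0.098 = 107142.85714
PV of perpetuity: 107142.85714 / (1+0.098)^2 = 88870.68817
Total PV = 108066.82791 + 88870.68817 = 196937.51609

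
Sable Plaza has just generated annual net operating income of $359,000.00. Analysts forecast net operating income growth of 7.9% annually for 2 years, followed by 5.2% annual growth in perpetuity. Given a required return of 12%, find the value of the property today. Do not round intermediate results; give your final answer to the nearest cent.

$5833811.28

D_1 = 387361.00000
D_2 = 417962.51900
Terminal value at year 2: TV = D_2×(1+g_2)/(r−g_2) = 439696.56999/0.068 = 6466126.02924
P_0 = D_1/(1+r)^1 + D_2/(1+r)^2 + TV/(1+r)^2
    = 345858.03571 + 333197.16119 + 5154756.08198 = 5833811.27889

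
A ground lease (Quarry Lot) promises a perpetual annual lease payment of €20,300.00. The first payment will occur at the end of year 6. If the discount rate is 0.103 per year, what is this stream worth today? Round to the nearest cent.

Value at end of year 5: C / r = €20,300.00 / 0.103 = €197,087.3786
Discount to today: PV = €197,087.3786 / (1 + 0.103)^5 = €197,087.3786 / 1.632592 = €120,720.56

€120720.56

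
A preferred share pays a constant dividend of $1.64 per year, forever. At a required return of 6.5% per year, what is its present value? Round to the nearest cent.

$25.23

Level perpetuity: PV = C / r = $1.64 / 0.065 = $25.23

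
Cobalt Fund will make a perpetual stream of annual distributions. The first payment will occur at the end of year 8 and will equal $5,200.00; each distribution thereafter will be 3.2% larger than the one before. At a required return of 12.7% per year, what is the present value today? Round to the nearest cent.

$23703.49

Value at end of year 7: C₁ / (r − g) = $5,200.00 / (0.127 − 0.032) = $54,736.8421
Discount to today: PV = $54,736.8421 / (1 + 0.127)^7 = $54,736.8421 / 2.309231 = $23,703.49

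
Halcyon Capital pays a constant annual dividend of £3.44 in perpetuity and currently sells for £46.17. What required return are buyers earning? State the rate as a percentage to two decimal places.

P = C/r ⇒ r = C/P = £3.44/£46.17 = 0.074507

7.45%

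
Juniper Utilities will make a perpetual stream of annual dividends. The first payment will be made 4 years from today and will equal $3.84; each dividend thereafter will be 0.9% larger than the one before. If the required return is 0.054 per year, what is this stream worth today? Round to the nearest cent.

Value at end of year 3: C₁ / (r − g) = $3.84 / (0.054 − 0.009) = $85.3333
Discount to today: PV = $85.3333 / (1 + 0.054)^3 = $85.3333 / 1.170905 = $72.88

$72.88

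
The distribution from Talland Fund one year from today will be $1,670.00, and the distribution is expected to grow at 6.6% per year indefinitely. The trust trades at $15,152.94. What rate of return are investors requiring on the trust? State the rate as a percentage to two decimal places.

P = D₁/(r − g) ⇒ r = D₁/P + g = $1,670.0000/$15,152.94 + 0.066 = 0.110210 + 0.066 = 0.176210

17.62%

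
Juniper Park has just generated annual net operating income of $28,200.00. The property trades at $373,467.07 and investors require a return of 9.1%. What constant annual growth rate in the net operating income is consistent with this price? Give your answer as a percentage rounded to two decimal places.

1.44%

P = D₀(1+g)/(r−g) ⇒ P(r−g) = D₀(1+g) ⇒ g(P+D₀) = P·r − D₀
g = (P·r − D₀)/(P + D₀) = ($373,467.07×0.091 − $28,200.00) / ($373,467.07 + $28,200.00) = 0.014404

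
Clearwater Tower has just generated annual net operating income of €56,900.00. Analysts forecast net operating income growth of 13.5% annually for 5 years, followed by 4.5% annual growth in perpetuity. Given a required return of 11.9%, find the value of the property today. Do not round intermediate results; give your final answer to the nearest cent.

D_1 = 64581.50000
D_2 = 73300.00250
D_3 = 83195.50284
D_4 = 94426.89572
D_5 = 107174.52664
Terminal value at year 5: TV = D_5×(1+g_2)/(r−g_2) = 111997.38034/0.074 = 1513478.11273
P_0 = D_1/(1+r)^1 + D_2/(1+r)^2 + D_3/(1+r)^3 + D_4/(1+r)^4 + D_5/(1+r)^5 + TV/(1+r)^5
    = 57713.58356 + 58538.80012 + 59375.81603 + 60224.80000 + 61085.92314 + 862632.29301 = 1159571.21586

€1159571.22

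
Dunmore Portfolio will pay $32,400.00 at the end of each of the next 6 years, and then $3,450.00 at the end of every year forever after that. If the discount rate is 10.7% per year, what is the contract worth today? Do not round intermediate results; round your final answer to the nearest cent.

PV of 6-year annuity: $32,400.00 × [1 − (1+0.107)^−6] / 0.107 = 138262.21743
Perpetuity value at year 6: $3,450.00 / 0.107 = 32242.99065
PV of perpetuity: 32242.99065 / (1+0.107)^6 = 17520.62491
Total PV = 138262.21743 + 17520.62491 = 155782.84234

$155782.84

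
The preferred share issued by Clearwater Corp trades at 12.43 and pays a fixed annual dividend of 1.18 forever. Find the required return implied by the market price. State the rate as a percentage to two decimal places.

9.49%

P = C/r ⇒ r = C/P = 1.18/12.43 = 0.094932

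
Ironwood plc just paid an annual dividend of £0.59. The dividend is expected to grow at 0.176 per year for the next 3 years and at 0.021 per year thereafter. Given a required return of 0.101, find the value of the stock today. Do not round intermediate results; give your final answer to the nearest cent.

£11.20

D_1 = 0.69384
D_2 = 0.81596
D_3 = 0.95956
Terminal value at year 3: TV = D_3×(1+g_2)/(r−g_2) = 0.97971/0.08 = 12.24644
P_0 = D_1/(1+r)^1 + D_2/(1+r)^2 + D_3/(1+r)^3 + TV/(1+r)^3
    = 0.63019 + 0.67312 + 0.71897 + 9.17588 = 11.19816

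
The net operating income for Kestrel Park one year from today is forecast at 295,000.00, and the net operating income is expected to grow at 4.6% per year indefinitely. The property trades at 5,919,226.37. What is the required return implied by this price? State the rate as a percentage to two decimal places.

9.58%

P = D₁/(r − g) ⇒ r = D₁/P + g = 295,000.0000/5,919,226.37 + 0.046 = 0.049838 + 0.046 = 0.095838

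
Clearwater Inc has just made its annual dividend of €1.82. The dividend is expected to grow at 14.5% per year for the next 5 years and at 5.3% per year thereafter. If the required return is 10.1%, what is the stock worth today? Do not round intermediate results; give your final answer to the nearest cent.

€58.82

D_1 = 2.08390
D_2 = 2.38607
D_3 = 2.73204
D_4 = 3.12819
D_5 = 3.58178
Terminal value at year 5: TV = D_5×(1+g_2)/(r−g_2) = 3.77161/0.048 = 78.57528
P_0 = D_1/(1+r)^1 + D_2/(1+r)^2 + D_3/(1+r)^3 + D_4/(1+r)^4 + D_5/(1+r)^5 + TV/(1+r)^5
    = 1.89273 + 1.96837 + 2.04704 + 2.12885 + 2.21392 + 48.56790 = 58.81882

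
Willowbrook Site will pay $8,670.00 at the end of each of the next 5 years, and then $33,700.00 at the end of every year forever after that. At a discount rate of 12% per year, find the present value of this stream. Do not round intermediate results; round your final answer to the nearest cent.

$190605.78

PV of 5-year annuity: $8,670.00 × [1 − (1+0.12)^−5] / 0.12 = 31253.40967
Perpetuity value at year 5: $33,700.00 / 0.12 = 280833.33333
PV of perpetuity: 280833.33333 / (1+0.12)^5 = 159352.37531
Total PV = 31253.40967 + 159352.37531 = 190605.78499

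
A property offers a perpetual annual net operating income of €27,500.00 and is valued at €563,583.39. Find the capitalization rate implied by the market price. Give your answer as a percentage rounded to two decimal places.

P = C/r ⇒ r = C/P = €27,500.00/€563,583.39 = 0.048795

4.88%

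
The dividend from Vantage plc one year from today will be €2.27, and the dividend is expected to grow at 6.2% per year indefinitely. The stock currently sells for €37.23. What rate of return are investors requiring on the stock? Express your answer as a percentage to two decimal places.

P = D₁/(r − g) ⇒ r = D₁/P + g = €2.2700/€37.23 + 0.062 = 0.060972 + 0.062 = 0.122972

12.30%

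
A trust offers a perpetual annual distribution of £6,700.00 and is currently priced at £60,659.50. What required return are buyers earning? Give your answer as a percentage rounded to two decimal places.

P = C/r ⇒ r = C/P = £6,700.00/£60,659.50 = 0.110453

11.05%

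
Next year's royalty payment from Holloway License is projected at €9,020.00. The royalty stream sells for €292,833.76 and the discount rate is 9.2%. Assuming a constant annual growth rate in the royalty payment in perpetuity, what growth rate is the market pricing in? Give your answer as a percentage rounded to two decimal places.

6.12%

P = D₁/(r−g) ⇒ g = r − D₁/P = 0.092 − €9,020.00/€292,833.76 = 0.061198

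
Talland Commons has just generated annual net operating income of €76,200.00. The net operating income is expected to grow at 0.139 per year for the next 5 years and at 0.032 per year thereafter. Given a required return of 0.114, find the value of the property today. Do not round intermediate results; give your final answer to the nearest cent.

€1478983.94

D_1 = 86791.80000
D_2 = 98855.86020
D_3 = 112596.82477
D_4 = 128247.78341
D_5 = 146074.22530
Terminal value at year 5: TV = D_5×(1+g_2)/(r−g_2) = 150748.60051/0.082 = 1838397.56725
P_0 = D_1/(1+r)^1 + D_2/(1+r)^2 + D_3/(1+r)^3 + D_4/(1+r)^4 + D_5/(1+r)^5 + TV/(1+r)^5
    = 77910.05386 + 79658.48415 + 81446.15211 + 83273.93829 + 85142.74301 + 1071552.57053 = 1478983.94195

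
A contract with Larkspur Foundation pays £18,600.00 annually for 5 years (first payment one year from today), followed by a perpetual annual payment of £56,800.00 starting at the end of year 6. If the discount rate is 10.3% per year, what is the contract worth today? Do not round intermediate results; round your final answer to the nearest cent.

£407751.27

PV of 5-year annuity: £18,600.00 × [1 − (1+0.103)^−5] / 0.103 = 69971.56537
Perpetuity value at year 5: £56,800.00 / 0.103 = 551456.31068
PV of perpetuity: 551456.31068 / (1+0.103)^5 = 337779.70246
Total PV = 69971.56537 + 337779.70246 = 407751.26783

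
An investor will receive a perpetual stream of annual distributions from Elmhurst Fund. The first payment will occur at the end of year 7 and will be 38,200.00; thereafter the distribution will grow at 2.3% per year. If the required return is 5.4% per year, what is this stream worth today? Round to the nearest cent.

898789.53

Value at end of year 6: C₁ / (r − g) = 38,200.00 / (0.054 − 0.023) = 1,232,258.0645
Discount to today: PV = 1,232,258.0645 / (1 + 0.054)^6 = 1,232,258.0645 / 1.371020 = 898,789.53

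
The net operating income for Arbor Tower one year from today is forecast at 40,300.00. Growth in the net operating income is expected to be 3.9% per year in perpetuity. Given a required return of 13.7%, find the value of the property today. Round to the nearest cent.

411224.49

Growing perpetuity: P = D₁ / (r − g) = 40,300.0000 / (0.137 − 0.039) = 411,224.49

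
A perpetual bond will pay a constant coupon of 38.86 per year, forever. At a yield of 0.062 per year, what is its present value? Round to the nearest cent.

Level perpetuity: PV = C / r = 38.86 / 0.062 = 626.77

626.77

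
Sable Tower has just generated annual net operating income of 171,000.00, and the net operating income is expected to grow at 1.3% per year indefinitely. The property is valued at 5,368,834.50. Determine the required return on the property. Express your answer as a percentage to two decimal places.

D₁ = 171,000.00 × 1.013 = 173,223.0000
P = D₁/(r − g) ⇒ r = D₁/P + g = 173,223.0000/5,368,834.50 + 0.013 = 0.032265 + 0.013 = 0.045265

4.53%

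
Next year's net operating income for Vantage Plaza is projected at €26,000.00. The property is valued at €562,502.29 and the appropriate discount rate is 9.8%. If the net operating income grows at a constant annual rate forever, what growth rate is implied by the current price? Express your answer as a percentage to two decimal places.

P = D₁/(r−g) ⇒ g = r − D₁/P = 0.098 − €26,000.00/€562,502.29 = 0.051778

5.18%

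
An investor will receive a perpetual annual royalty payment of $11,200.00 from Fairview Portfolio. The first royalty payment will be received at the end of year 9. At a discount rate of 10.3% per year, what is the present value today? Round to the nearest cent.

$49633.71

Value at end of year 8: C / r = $11,200.00 / 0.103 = $108,737.8641
Discount to today: PV = $108,737.8641 / (1 + 0.103)^8 = $108,737.8641 / 2.190807 = $49,633.71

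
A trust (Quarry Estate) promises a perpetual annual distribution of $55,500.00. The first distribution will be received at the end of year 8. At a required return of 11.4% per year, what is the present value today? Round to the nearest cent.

Value at end of year 7: C / r = $55,500.00 / 0.114 = $486,842.1053
Discount to today: PV = $486,842.1053 / (1 + 0.114)^7 = $486,842.1053 / 2.129101 = $228,660.84

$228660.84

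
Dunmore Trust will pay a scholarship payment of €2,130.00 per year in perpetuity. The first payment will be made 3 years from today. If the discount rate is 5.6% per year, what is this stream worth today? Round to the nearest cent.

€34108.59

Value at end of year 2: C / r = €2,130.00 / 0.056 = €38,035.7143
Discount to today: PV = €38,035.7143 / (1 + 0.056)^2 = €38,035.7143 / 1.115136 = €34,108.59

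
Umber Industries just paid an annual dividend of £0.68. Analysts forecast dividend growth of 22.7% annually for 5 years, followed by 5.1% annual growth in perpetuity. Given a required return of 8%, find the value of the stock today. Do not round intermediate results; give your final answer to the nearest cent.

£51.71

D_1 = 0.83436
D_2 = 1.02376
D_3 = 1.25615
D_4 = 1.54130
D_5 = 1.89118
Terminal value at year 5: TV = D_5×(1+g_2)/(r−g_2) = 1.98762/0.029 = 68.53879
P_0 = D_1/(1+r)^1 + D_2/(1+r)^2 + D_3/(1+r)^3 + D_4/(1+r)^4 + D_5/(1+r)^5 + TV/(1+r)^5
    = 0.77256 + 0.87771 + 0.99717 + 1.13290 + 1.28710 + 46.64635 = 51.71379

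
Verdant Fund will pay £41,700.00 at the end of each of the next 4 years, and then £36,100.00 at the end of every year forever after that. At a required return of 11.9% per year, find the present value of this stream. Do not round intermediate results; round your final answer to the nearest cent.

PV of 4-year annuity: £41,700.00 × [1 − (1+0.119)^−4] / 0.119 = 126924.68645
Perpetuity value at year 4: £36,100.00 / 0.119 = 303361.34454
PV of perpetuity: 303361.34454 / (1+0.119)^4 = 193481.69991
Total PV = 126924.68645 + 193481.69991 = 320406.38636

£320406.39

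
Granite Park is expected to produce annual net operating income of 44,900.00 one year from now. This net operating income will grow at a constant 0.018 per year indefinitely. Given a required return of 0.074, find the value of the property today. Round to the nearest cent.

Growing perpetuity: P = D₁ / (r − g) = 44,900.0000 / (0.074 − 0.018) = 801,785.71

801785.71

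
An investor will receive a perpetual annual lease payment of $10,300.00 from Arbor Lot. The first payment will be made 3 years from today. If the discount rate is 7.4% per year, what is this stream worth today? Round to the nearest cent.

$120669.34

Value at end of year 2: C / r = $10,300.00 / 0.074 = $139,189.1892
Discount to today: PV = $139,189.1892 / (1 + 0.074)^2 = $139,189.1892 / 1.153476 = $120,669.34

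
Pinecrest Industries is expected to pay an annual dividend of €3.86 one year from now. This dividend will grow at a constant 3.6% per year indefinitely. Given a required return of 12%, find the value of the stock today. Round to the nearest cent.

€45.95

Growing perpetuity: P = D₁ / (r − g) = €3.8600 / (0.12 − 0.036) = €45.95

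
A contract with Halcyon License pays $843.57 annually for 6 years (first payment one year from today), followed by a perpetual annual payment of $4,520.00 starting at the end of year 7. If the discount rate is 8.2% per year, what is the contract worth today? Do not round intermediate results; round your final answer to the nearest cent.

$38228.89

PV of 6-year annuity: $843.57 × [1 − (1+0.082)^−6] / 0.082 = 3876.17430
Perpetuity value at year 6: $4,520.00 / 0.082 = 55121.95122
PV of perpetuity: 55121.95122 / (1+0.082)^6 = 34352.71116
Total PV = 3876.17430 + 34352.71116 = 38228.88546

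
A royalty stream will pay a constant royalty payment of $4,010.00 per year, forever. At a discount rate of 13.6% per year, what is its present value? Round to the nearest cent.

$29485.29

Level perpetuity: PV = C / r = $4,010.00 / 0.136 = $29,485.29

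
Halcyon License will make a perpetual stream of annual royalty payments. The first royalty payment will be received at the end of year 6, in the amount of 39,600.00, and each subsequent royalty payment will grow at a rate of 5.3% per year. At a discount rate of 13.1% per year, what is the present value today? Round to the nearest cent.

274339.00

Value at end of year 5: C₁ / (r − g) = 39,600.00 / (0.131 − 0.053) = 507,692.3077
Discount to today: PV = 507,692.3077 / (1 + 0.131)^5 = 507,692.3077 / 1.850602 = 274,339.00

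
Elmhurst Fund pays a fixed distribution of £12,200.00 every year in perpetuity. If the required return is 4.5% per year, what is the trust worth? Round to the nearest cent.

£271111.11

Level perpetuity: PV = C / r = £12,200.00 / 0.045 = £271,111.11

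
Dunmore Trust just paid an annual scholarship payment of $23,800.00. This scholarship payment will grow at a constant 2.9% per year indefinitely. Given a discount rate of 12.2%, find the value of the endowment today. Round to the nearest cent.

$263335.48

D₁ = D₀ × (1 + g) = $23,800.00 × 1.029 = $24,490.2000
Growing perpetuity: P = D₁ / (r − g) = $24,490.2000 / (0.122 − 0.029) = $263,335.48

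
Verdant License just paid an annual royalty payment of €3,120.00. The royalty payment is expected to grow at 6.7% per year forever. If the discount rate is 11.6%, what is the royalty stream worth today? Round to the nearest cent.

€67939.59

D₁ = D₀ × (1 + g) = €3,120.00 × 1.067 = €3,329.0400
Growing perpetuity: P = D₁ / (r − g) = €3,329.0400 / (0.116 − 0.067) = €67,939.59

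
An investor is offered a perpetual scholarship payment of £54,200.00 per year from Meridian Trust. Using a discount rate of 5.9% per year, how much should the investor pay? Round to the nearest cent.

£918644.07

Level perpetuity: PV = C / r = £54,200.00 / 0.059 = £918,644.07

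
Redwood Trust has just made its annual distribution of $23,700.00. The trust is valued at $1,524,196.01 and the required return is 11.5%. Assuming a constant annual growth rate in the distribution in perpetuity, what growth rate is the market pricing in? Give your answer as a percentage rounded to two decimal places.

9.79%

P = D₀(1+g)/(r−g) ⇒ P(r−g) = D₀(1+g) ⇒ g(P+D₀) = P·r − D₀
g = (P·r − D₀)/(P + D₀) = ($1,524,196.01×0.115 − $23,700.00) / ($1,524,196.01 + $23,700.00) = 0.097928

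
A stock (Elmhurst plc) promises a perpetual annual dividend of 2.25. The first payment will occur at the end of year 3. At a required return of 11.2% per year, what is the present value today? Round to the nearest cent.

Value at end of year 2: C / r = 2.25 / 0.112 = 20.0893
Discount to today: PV = 20.0893 / (1 + 0.112)^2 = 20.0893 / 1.236544 = 16.25

16.25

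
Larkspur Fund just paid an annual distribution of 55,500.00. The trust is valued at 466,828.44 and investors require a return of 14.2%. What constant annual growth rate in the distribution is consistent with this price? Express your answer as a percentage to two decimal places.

P = D₀(1+g)/(r−g) ⇒ P(r−g) = D₀(1+g) ⇒ g(P+D₀) = P·r − D₀
g = (P·r − D₀)/(P + D₀) = (466,828.44×0.142 − 55,500.00) / (466,828.44 + 55,500.00) = 0.020657

2.07%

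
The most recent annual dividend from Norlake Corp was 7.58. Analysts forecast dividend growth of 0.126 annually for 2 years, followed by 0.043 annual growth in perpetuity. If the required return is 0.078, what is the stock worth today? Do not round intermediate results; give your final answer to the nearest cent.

262.64

D_1 = 8.53508
D_2 = 9.61050
Terminal value at year 2: TV = D_2×(1+g_2)/(r−g_2) = 10.02375/0.035 = 286.39290
P_0 = D_1/(1+r)^1 + D_2/(1+r)^2 + TV/(1+r)^2
    = 7.91751 + 8.27006 + 246.44768 = 262.63525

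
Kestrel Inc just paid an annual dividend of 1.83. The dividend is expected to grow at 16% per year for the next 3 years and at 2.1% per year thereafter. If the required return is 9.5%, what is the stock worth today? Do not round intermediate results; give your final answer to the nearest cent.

D_1 = 2.12280
D_2 = 2.46245
D_3 = 2.85644
Terminal value at year 3: TV = D_3×(1+g_2)/(r−g_2) = 2.91642/0.074 = 39.41115
P_0 = D_1/(1+r)^1 + D_2/(1+r)^2 + D_3/(1+r)^3 + TV/(1+r)^3
    = 1.93863 + 2.05371 + 2.17562 + 30.01765 = 36.18561

36.19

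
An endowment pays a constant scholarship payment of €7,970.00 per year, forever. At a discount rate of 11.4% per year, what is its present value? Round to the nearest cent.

€69912.28

Level perpetuity: PV = C / r = €7,970.00 / 0.114 = €69,912.28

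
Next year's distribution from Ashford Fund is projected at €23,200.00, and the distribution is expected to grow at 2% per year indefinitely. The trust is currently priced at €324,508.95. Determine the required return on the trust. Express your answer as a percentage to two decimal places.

P = D₁/(r − g) ⇒ r = D₁/P + g = €23,200.0000/€324,508.95 + 0.02 = 0.071493 + 0.02 = 0.091493

9.15%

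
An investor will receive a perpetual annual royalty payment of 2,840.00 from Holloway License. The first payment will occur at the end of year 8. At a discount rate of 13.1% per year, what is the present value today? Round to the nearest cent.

Value at end of year 7: C / r = 2,840.00 / 0.131 = 21,679.3893
Discount to today: PV = 21,679.3893 / (1 + 0.131)^7 = 21,679.3893 / 2.367218 = 9,158.17

9158.17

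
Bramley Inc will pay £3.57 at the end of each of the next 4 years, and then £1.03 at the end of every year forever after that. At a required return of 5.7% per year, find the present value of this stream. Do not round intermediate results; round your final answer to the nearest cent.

£26.93

PV of 4-year annuity: £3.57 × [1 − (1+0.057)^−4] / 0.057 = 12.45588
Perpetuity value at year 4: £1.03 / 0.057 = 18.07018
PV of perpetuity: 18.07018 / (1+0.057)^4 = 14.47646
Total PV = 12.45588 + 14.47646 = 26.93234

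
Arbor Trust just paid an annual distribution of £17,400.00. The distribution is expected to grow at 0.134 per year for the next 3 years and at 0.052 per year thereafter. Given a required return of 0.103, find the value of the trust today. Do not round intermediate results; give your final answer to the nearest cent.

D_1 = 19731.60000
D_2 = 22375.63440
D_3 = 25373.96941
Terminal value at year 3: TV = D_3×(1+g_2)/(r−g_2) = 26693.41582/0.051 = 523400.31017
P_0 = D_1/(1+r)^1 + D_2/(1+r)^2 + D_3/(1+r)^3 + TV/(1+r)^3
    = 17889.02992 + 18391.80410 + 18908.70884 + 390038.46478 = 445228.00764

£445228.01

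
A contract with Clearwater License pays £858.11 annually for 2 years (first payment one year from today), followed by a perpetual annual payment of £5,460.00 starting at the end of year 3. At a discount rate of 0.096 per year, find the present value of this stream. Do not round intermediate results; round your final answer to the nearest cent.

PV of 2-year annuity: £858.11 × [1 − (1+0.096)^−2] / 0.096 = 1497.31485
Perpetuity value at year 2: £5,460.00 / 0.096 = 56875.00000
PV of perpetuity: 56875.00000 / (1+0.096)^2 = 47347.85417
Total PV = 1497.31485 + 47347.85417 = 48845.16903

£48845.17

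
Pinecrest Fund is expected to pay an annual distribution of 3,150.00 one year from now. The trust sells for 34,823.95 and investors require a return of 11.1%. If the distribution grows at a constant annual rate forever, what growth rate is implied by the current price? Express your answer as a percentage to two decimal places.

2.05%

P = D₁/(r−g) ⇒ g = r − D₁/P = 0.111 − 3,150.00/34,823.95 = 0.020545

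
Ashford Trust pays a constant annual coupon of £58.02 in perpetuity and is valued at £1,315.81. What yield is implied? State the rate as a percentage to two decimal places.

4.41%

P = C/r ⇒ r = C/P = £58.02/£1,315.81 = 0.044095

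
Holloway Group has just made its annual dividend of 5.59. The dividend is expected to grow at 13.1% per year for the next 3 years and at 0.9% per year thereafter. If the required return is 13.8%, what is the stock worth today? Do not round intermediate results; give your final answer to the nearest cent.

D_1 = 6.32229
D_2 = 7.15051
D_3 = 8.08723
Terminal value at year 3: TV = D_3×(1+g_2)/(r−g_2) = 8.16001/0.129 = 63.25591
P_0 = D_1/(1+r)^1 + D_2/(1+r)^2 + D_3/(1+r)^3 + TV/(1+r)^3
    = 5.55562 + 5.52144 + 5.48748 + 42.92144 = 59.48598

59.49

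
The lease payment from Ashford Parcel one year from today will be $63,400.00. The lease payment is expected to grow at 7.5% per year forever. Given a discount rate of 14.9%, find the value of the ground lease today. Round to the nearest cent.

$856756.76

Growing perpetuity: P = D₁ / (r − g) = $63,400.0000 / (0.149 − 0.075) = $856,756.76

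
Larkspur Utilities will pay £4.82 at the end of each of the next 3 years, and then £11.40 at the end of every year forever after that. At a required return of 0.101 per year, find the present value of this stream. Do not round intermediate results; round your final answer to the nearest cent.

£96.54

PV of 3-year annuity: £4.82 × [1 − (1+0.101)^−3] / 0.101 = 11.96556
Perpetuity value at year 3: £11.40 / 0.101 = 112.87129
PV of perpetuity: 112.87129 / (1+0.101)^3 = 84.57101
Total PV = 11.96556 + 84.57101 = 96.53657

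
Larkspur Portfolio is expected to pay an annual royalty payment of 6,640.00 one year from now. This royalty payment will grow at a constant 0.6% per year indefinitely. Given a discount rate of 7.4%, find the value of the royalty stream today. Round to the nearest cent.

Growing perpetuity: P = D₁ / (r − g) = 6,640.0000 / (0.074 − 0.006) = 97,647.06

97647.06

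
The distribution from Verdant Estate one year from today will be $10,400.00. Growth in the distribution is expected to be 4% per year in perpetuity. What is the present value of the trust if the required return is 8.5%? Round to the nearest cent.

Growing perpetuity: P = D₁ / (r − g) = $10,400.0000 / (0.085 − 0.04) = $231,111.11

$231111.11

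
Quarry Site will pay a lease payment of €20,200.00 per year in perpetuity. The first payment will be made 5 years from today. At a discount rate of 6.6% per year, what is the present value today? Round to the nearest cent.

Value at end of year 4: C / r = €20,200.00 / 0.066 = €306,060.6061
Discount to today: PV = €306,060.6061 / (1 + 0.066)^4 = €306,060.6061 / 1.291305 = €237,016.52

€237016.52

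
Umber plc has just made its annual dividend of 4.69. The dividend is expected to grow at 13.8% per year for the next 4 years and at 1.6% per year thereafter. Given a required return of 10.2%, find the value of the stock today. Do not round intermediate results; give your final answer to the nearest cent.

D_1 = 5.33722
D_2 = 6.07376
D_3 = 6.91193
D_4 = 7.86578
Terminal value at year 4: TV = D_4×(1+g_2)/(r−g_2) = 7.99163/0.086 = 92.92598
P_0 = D_1/(1+r)^1 + D_2/(1+r)^2 + D_3/(1+r)^3 + D_4/(1+r)^4 + TV/(1+r)^4
    = 4.84321 + 5.00143 + 5.16482 + 5.33354 + 63.01019 = 83.35318

83.35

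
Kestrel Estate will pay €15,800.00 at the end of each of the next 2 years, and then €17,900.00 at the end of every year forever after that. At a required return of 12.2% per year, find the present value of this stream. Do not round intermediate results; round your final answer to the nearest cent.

PV of 2-year annuity: €15,800.00 × [1 − (1+0.122)^−2] / 0.122 = 26632.79540
Perpetuity value at year 2: €17,900.00 / 0.122 = 146721.31148
PV of perpetuity: 146721.31148 / (1+0.122)^2 = 116548.71416
Total PV = 26632.79540 + 116548.71416 = 143181.50956

€143181.51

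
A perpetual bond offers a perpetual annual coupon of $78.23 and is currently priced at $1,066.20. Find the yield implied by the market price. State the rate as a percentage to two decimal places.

7.34%

P = C/r ⇒ r = C/P = $78.23/$1,066.20 = 0.073373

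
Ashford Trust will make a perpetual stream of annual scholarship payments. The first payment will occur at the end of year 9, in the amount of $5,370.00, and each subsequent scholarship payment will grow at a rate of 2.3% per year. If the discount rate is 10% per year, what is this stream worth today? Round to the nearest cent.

$32534.35

Value at end of year 8: C₁ / (r − g) = $5,370.00 / (0.1 − 0.023) = $69,740.2597
Discount to today: PV = $69,740.2597 / (1 + 0.1)^8 = $69,740.2597 / 2.143589 = $32,534.35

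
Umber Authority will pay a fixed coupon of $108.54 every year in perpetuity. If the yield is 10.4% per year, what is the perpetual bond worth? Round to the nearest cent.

Level perpetuity: PV = C / r = $108.54 / 0.104 = $1,043.65

$1043.65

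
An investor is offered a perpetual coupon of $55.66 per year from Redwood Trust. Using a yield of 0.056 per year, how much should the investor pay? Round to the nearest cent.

Level perpetuity: PV = C / r = $55.66 / 0.056 = $993.93

$993.93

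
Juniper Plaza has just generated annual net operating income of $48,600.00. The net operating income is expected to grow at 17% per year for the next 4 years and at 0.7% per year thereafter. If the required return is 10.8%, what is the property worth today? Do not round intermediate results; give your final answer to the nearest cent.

D_1 = 56862.00000
D_2 = 66528.54000
D_3 = 77838.39180
D_4 = 91070.91841
Terminal value at year 4: TV = D_4×(1+g_2)/(r−g_2) = 91708.41483/0.101 = 908004.10728
P_0 = D_1/(1+r)^1 + D_2/(1+r)^2 + D_3/(1+r)^3 + D_4/(1+r)^4 + TV/(1+r)^4
    = 51319.49458 + 54191.16305 + 57223.52055 + 60425.55871 + 602460.76850 = 825620.50540

$825620.51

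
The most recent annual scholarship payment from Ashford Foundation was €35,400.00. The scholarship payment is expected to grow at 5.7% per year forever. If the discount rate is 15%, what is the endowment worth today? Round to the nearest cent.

D₁ = D₀ × (1 + g) = €35,400.00 × 1.057 = €37,417.8000
Growing perpetuity: P = D₁ / (r − g) = €37,417.8000 / (0.15 − 0.057) = €402,341.94

€402341.94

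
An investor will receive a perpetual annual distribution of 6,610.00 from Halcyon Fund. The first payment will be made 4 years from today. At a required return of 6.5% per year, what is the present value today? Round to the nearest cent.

Value at end of year 3: C / r = 6,610.00 / 0.065 = 101,692.3077
Discount to today: PV = 101,692.3077 / (1 + 0.065)^3 = 101,692.3077 / 1.207950 = 84,185.88

84185.88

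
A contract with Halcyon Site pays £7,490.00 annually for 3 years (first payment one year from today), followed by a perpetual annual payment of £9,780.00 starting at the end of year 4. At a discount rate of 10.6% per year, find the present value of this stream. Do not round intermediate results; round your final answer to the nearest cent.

PV of 3-year annuity: £7,490.00 × [1 − (1+0.106)^−3] / 0.106 = 18431.51436
Perpetuity value at year 3: £9,780.00 / 0.106 = 92264.15094
PV of perpetuity: 92264.15094 / (1+0.106)^3 = 68197.36717
Total PV = 18431.51436 + 68197.36717 = 86628.88153

£86628.88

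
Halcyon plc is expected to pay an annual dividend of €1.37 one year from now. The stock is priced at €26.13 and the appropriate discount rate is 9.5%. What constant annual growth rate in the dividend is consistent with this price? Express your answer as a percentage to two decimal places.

P = D₁/(r−g) ⇒ g = r − D₁/P = 0.095 − €1.37/€26.13 = 0.042570

4.26%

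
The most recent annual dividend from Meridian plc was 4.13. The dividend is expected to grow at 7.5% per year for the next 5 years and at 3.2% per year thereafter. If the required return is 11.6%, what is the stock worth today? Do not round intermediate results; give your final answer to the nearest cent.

D_1 = 4.43975
D_2 = 4.77273
D_3 = 5.13069
D_4 = 5.51549
D_5 = 5.92915
Terminal value at year 5: TV = D_5×(1+g_2)/(r−g_2) = 6.11888/0.084 = 72.84383
P_0 = D_1/(1+r)^1 + D_2/(1+r)^2 + D_3/(1+r)^3 + D_4/(1+r)^4 + D_5/(1+r)^5 + TV/(1+r)^5
    = 3.97827 + 3.83212 + 3.69133 + 3.55572 + 3.42509 + 42.07962 = 60.56214

60.56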